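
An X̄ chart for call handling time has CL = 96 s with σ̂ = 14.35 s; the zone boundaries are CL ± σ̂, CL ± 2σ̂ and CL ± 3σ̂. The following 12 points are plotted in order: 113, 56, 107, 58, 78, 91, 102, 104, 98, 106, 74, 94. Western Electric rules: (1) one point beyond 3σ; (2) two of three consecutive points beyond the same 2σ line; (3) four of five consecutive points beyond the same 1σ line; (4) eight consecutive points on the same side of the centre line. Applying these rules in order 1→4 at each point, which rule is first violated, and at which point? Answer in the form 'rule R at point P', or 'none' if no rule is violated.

rule 2 at point 4

Zone of each point (C = within 1σ̂, B = 1σ̂–2σ̂, A = 2σ̂–3σ̂, * = beyond 3σ̂; sign = side of CL): 1:+B, 2:-A, 3:+C, 4:-A, 5:-B, 6:-C, 7:+C, 8:+C, 9:+C, 10:+C, 11:-B, 12:-C
Rule 2 (two of three consecutive points beyond the same 2σ limit) is satisfied at point 4.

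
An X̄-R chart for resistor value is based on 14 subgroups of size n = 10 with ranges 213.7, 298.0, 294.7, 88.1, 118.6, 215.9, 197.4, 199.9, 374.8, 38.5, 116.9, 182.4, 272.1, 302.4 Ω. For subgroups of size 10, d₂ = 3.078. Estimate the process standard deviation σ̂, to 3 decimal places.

67.609

R̄ = (213.7 + 298.0 + 294.7 + 88.1 + 118.6 + 215.9 + 197.4 + 199.9 + 374.8 + 38.5 + 116.9 + 182.4 + 272.1 + 302.4) / 14 = 208.1000
σ̂ = R̄ / d₂ = 208.1000 / 3.078 = 67.6088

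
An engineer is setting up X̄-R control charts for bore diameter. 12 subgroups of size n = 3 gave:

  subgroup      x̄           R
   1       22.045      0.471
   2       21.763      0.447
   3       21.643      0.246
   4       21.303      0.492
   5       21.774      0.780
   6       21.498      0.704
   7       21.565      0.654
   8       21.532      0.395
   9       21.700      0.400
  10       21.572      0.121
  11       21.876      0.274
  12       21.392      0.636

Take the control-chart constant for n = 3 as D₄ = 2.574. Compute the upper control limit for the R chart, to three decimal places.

1.205

R̄ = (0.471 + 0.447 + 0.246 + 0.492 + 0.780 + 0.704 + 0.654 + 0.395 + 0.400 + 0.121 + 0.274 + 0.636) / 12 = 5.6200 / 12 = 0.4683
UCL_R = D₄·R̄ = 2.574 × 0.4683 = 1.2055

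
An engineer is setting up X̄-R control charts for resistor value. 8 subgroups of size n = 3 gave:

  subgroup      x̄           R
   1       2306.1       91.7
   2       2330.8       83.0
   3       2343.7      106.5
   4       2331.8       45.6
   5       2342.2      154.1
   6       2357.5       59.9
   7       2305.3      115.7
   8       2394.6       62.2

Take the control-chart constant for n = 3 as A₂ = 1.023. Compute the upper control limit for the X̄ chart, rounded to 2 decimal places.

X̄̄ = (2306.1 + 2330.8 + 2343.7 + 2331.8 + 2342.2 + 2357.5 + 2305.3 + 2394.6) / 8 = 18712.0000 / 8 = 2339.0000
R̄ = (91.7 + 83.0 + 106.5 + 45.6 + 154.1 + 59.9 + 115.7 + 62.2) / 8 = 718.7000 / 8 = 89.8375
UCL = X̄̄ + A₂·R̄ = 2339.0000 + 1.023 × 89.8375 = 2430.9038

2430.90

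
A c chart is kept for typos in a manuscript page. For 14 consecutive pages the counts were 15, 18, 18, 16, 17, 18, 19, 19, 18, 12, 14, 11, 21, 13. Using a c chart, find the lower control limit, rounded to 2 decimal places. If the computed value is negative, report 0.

4.22

c̄ = (15 + 18 + 18 + 16 + 17 + 18 + 19 + 19 + 18 + 12 + 14 + 11 + 21 + 13) / 14 = 229 / 14 = 16.3571
LCL = c̄ − 3√c̄ = 16.3571 − 3 × 4.0444 = 4.2240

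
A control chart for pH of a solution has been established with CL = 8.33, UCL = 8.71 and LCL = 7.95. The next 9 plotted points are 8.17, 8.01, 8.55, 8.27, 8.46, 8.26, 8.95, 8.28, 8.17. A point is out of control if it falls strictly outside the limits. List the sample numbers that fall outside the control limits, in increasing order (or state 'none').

7

Compare each point to [7.95, 8.71]: sample 7 = 8.95 > UCL.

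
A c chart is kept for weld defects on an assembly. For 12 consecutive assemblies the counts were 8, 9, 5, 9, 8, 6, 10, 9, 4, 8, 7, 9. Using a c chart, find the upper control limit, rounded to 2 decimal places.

15.97

c̄ = (8 + 9 + 5 + 9 + 8 + 6 + 10 + 9 + 4 + 8 + 7 + 9) / 12 = 92 / 12 = 7.6667
UCL = c̄ + 3√c̄ = 7.6667 + 3 × √7.6667 = 7.6667 + 3 × 2.7689 = 15.9733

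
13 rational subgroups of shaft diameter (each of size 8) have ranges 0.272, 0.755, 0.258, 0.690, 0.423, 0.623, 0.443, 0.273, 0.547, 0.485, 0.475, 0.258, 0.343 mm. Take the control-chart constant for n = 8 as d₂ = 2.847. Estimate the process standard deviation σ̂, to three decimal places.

0.158

R̄ = (0.272 + 0.755 + 0.258 + 0.690 + 0.423 + 0.623 + 0.443 + 0.273 + 0.547 + 0.485 + 0.475 + 0.258 + 0.343) / 13 = 0.4496
σ̂ = R̄ / d₂ = 0.4496 / 2.847 = 0.1579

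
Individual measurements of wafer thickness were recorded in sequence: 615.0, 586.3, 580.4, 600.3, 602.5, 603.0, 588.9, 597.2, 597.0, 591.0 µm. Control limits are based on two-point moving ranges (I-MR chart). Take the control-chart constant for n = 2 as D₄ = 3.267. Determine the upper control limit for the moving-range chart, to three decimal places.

Moving ranges: 28.7, 5.9, 19.9, 2.2, 0.5, 14.1, 8.3, 0.2, 6.0; M̄R̄ = 85.8000 / 9 = 9.5333
UCL_MR = D₄·M̄R̄ = 3.267 × 9.5333 = 31.1454

31.145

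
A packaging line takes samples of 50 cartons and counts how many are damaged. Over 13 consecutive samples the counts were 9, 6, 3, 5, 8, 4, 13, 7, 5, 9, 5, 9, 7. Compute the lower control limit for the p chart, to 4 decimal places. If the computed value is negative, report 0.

0.0000

p̄ = Σdᵢ / (k·n) = 90 / (13 × 50) = 0.13846
LCL = p̄ − 3·√(p̄(1−p̄)/n) = 0.13846 − 3 × 0.04884 = -0.00807 → 0 (negative, so LCL = 0)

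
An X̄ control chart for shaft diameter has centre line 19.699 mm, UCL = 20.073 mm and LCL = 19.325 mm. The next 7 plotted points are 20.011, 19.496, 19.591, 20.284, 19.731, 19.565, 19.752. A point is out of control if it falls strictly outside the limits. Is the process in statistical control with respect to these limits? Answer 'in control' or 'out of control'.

out of control

Compare each point to [19.325, 20.073]: sample 4 = 20.284 > UCL.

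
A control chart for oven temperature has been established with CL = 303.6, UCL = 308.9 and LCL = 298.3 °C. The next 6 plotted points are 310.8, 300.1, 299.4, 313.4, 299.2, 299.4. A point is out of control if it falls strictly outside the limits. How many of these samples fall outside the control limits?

Compare each point to [298.3, 308.9]: sample 1 = 310.8 > UCL; sample 4 = 313.4 > UCL.

2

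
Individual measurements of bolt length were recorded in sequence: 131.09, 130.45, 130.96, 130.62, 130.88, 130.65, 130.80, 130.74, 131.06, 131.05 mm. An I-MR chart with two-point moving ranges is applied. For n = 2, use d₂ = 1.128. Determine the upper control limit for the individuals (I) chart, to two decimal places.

131.57

X̄ = (131.09 + 130.45 + 130.96 + 130.62 + 130.88 + 130.65 + 130.80 + 130.74 + 131.06 + 131.05) / 10 = 130.8300
Moving ranges: 0.64, 0.51, 0.34, 0.26, 0.23, 0.15, 0.06, 0.32, 0.01; M̄R̄ = 2.5200 / 9 = 0.2800
UCL = X̄ + 3·M̄R̄/d₂ = 130.8300 + 3 × 0.2800 / 1.128 = 131.5747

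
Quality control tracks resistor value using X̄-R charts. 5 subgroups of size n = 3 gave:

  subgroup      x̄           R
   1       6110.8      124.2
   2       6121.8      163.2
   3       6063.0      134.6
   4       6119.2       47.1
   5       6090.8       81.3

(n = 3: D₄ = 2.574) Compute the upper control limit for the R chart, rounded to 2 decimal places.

283.35

R̄ = (124.2 + 163.2 + 134.6 + 47.1 + 81.3) / 5 = 550.4000 / 5 = 110.0800
UCL_R = D₄·R̄ = 2.574 × 110.0800 = 283.3459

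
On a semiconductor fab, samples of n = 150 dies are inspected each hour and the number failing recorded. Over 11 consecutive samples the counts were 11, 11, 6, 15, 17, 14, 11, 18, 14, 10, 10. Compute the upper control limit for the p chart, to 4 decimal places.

p̄ = Σdᵢ / (k·n) = 137 / (11 × 150) = 0.08303
UCL = p̄ + 3·√(p̄(1−p̄)/n) = 0.08303 + 3 × √(0.08303×0.91697/150) = 0.08303 + 3 × 0.02253 = 0.15062

0.1506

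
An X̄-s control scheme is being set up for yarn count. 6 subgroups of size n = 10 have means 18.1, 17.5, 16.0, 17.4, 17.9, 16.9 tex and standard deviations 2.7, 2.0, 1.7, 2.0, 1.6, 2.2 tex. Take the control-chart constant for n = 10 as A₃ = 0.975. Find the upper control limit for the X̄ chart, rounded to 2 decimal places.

X̄̄ = (18.1 + 17.5 + 16.0 + 17.4 + 17.9 + 16.9) / 6 = 17.3000
s̄ = (2.7 + 2.0 + 1.7 + 2.0 + 1.6 + 2.2) / 6 = 2.0333
UCL = X̄̄ + A₃·s̄ = 17.3000 + 0.975 × 2.0333 = 19.2825

19.28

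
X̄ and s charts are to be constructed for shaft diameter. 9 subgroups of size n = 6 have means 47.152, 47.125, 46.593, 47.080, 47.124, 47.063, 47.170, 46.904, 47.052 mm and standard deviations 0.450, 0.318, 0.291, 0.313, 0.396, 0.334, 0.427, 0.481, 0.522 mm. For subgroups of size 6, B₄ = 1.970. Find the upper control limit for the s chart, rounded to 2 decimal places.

s̄ = (0.450 + 0.318 + 0.291 + 0.313 + 0.396 + 0.334 + 0.427 + 0.481 + 0.522) / 9 = 0.3924
UCL_s = B₄·s̄ = 1.970 × 0.3924 = 0.7731

0.77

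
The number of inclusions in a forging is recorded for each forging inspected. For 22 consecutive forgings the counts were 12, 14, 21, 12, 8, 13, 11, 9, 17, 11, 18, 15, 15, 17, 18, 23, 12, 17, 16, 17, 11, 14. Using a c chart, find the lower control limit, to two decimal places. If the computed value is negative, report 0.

3.13

c̄ = (12 + 14 + 21 + 12 + 8 + 13 + 11 + 9 + 17 + 11 + 18 + 15 + 15 + 17 + 18 + 23 + 12 + 17 + 16 + 17 + 11 + 14) / 22 = 321 / 22 = 14.5909
LCL = c̄ − 3√c̄ = 14.5909 − 3 × 3.8198 = 3.1315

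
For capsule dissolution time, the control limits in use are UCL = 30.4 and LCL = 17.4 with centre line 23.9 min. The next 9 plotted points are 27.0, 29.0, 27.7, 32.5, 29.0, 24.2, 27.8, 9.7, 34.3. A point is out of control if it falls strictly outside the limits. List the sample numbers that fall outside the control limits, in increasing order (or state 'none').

Compare each point to [17.4, 30.4]: sample 4 = 32.5 > UCL; sample 8 = 9.7 < LCL; sample 9 = 34.3 > UCL.

4, 8, 9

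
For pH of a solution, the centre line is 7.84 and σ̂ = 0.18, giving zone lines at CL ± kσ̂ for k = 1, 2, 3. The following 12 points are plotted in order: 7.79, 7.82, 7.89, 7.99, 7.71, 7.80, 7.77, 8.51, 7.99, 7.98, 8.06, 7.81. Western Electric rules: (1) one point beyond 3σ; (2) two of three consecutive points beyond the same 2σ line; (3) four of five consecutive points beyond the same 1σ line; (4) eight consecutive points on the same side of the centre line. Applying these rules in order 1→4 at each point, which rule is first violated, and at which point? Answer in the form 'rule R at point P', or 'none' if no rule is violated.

Zone of each point (C = within 1σ̂, B = 1σ̂–2σ̂, A = 2σ̂–3σ̂, * = beyond 3σ̂; sign = side of CL): 1:-C, 2:-C, 3:+C, 4:+C, 5:-C, 6:-C, 7:-C, 8:+*, 9:+C, 10:+C, 11:+B, 12:-C
Rule 1 (one point beyond the 3σ limits) is satisfied at point 8.

rule 1 at point 8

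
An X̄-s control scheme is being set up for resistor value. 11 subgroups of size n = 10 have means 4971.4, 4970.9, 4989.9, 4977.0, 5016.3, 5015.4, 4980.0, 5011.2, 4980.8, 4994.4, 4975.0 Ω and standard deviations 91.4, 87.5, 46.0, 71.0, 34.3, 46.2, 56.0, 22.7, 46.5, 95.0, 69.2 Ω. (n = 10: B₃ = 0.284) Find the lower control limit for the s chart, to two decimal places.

17.19

s̄ = (91.4 + 87.5 + 46.0 + 71.0 + 34.3 + 46.2 + 56.0 + 22.7 + 46.5 + 95.0 + 69.2) / 11 = 60.5273
LCL_s = B₃·s̄ = 0.284 × 60.5273 = 17.1897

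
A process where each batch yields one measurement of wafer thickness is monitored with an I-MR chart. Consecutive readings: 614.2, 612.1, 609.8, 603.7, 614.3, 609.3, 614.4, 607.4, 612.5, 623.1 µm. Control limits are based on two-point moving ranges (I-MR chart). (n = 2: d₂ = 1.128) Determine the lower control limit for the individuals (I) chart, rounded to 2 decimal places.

596.15

X̄ = (614.2 + 612.1 + 609.8 + 603.7 + 614.3 + 609.3 + 614.4 + 607.4 + 612.5 + 623.1) / 10 = 612.0800
Moving ranges: 2.1, 2.3, 6.1, 10.6, 5.0, 5.1, 7.0, 5.1, 10.6; M̄R̄ = 53.9000 / 9 = 5.9889
LCL = X̄ − 3·M̄R̄/d₂ = 612.0800 − 3 × 5.9889 / 1.128 = 596.1521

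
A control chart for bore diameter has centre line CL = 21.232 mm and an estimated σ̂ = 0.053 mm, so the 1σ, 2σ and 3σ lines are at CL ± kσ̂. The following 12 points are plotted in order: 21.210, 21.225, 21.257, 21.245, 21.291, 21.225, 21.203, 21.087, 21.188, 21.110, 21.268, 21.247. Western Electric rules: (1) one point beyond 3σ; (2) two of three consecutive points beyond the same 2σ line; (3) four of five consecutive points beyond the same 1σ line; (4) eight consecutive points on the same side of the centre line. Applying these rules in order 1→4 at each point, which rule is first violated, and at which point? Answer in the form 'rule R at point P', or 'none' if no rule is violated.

rule 2 at point 10

Zone of each point (C = within 1σ̂, B = 1σ̂–2σ̂, A = 2σ̂–3σ̂, * = beyond 3σ̂; sign = side of CL): 1:-C, 2:-C, 3:+C, 4:+C, 5:+B, 6:-C, 7:-C, 8:-A, 9:-C, 10:-A, 11:+C, 12:+C
Rule 2 (two of three consecutive points beyond the same 2σ limit) is satisfied at point 10.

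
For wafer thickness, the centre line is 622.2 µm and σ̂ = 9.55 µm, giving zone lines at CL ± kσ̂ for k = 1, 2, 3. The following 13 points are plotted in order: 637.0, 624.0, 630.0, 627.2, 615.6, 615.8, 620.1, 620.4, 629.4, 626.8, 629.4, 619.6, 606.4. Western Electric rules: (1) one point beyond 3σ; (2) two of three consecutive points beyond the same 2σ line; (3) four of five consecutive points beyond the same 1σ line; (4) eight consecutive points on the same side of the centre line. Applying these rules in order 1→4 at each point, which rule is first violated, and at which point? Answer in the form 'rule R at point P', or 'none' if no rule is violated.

Zone of each point (C = within 1σ̂, B = 1σ̂–2σ̂, A = 2σ̂–3σ̂, * = beyond 3σ̂; sign = side of CL): 1:+B, 2:+C, 3:+C, 4:+C, 5:-C, 6:-C, 7:-C, 8:-C, 9:+C, 10:+C, 11:+C, 12:-C, 13:-B
No rule fires across all 13 points.

none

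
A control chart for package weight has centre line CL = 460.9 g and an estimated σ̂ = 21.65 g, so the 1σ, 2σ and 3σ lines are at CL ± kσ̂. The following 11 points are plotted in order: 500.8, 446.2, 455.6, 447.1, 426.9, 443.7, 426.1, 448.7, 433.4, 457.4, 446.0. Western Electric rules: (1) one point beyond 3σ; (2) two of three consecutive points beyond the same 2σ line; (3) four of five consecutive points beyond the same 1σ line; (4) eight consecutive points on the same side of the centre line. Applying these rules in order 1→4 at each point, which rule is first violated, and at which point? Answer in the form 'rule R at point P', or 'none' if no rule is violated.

Zone of each point (C = within 1σ̂, B = 1σ̂–2σ̂, A = 2σ̂–3σ̂, * = beyond 3σ̂; sign = side of CL): 1:+B, 2:-C, 3:-C, 4:-C, 5:-B, 6:-C, 7:-B, 8:-C, 9:-B, 10:-C, 11:-C
Rule 4 (eight consecutive points on the same side of the centre line) is satisfied at point 9.

rule 4 at point 9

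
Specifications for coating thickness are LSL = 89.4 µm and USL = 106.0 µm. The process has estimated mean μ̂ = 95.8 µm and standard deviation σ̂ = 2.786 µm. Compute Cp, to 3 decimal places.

Cp = (USL − LSL) / (6σ̂) = (106.0 − 89.4) / (6 × 2.786) = 16.6000 / 16.7160 = 0.9931

0.993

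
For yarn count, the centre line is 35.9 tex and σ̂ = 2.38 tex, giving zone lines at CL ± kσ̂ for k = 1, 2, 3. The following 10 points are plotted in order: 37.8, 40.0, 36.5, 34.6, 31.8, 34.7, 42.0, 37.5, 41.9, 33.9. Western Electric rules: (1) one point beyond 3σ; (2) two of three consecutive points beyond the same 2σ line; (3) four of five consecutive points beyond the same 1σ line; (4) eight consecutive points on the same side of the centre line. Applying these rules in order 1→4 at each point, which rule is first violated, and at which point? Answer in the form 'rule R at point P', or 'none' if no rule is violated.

rule 2 at point 9

Zone of each point (C = within 1σ̂, B = 1σ̂–2σ̂, A = 2σ̂–3σ̂, * = beyond 3σ̂; sign = side of CL): 1:+C, 2:+B, 3:+C, 4:-C, 5:-B, 6:-C, 7:+A, 8:+C, 9:+A, 10:-C
Rule 2 (two of three consecutive points beyond the same 2σ limit) is satisfied at point 9.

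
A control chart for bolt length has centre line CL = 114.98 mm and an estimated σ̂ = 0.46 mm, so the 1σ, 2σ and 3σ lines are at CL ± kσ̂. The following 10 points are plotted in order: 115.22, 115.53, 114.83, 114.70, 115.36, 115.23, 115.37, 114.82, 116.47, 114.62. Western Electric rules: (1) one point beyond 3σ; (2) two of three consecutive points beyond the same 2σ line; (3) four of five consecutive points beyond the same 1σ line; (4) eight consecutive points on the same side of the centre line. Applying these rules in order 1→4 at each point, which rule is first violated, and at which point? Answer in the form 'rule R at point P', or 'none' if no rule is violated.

rule 1 at point 9

Zone of each point (C = within 1σ̂, B = 1σ̂–2σ̂, A = 2σ̂–3σ̂, * = beyond 3σ̂; sign = side of CL): 1:+C, 2:+B, 3:-C, 4:-C, 5:+C, 6:+C, 7:+C, 8:-C, 9:+*, 10:-C
Rule 1 (one point beyond the 3σ limits) is satisfied at point 9.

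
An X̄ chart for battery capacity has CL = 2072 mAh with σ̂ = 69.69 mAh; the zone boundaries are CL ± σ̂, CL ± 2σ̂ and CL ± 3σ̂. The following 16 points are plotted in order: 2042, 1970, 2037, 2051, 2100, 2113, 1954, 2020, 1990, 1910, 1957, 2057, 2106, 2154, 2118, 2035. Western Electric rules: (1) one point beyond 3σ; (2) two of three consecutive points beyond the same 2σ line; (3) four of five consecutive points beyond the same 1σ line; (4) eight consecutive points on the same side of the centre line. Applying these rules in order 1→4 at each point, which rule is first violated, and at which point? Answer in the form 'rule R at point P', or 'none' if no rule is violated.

rule 3 at point 11

Zone of each point (C = within 1σ̂, B = 1σ̂–2σ̂, A = 2σ̂–3σ̂, * = beyond 3σ̂; sign = side of CL): 1:-C, 2:-B, 3:-C, 4:-C, 5:+C, 6:+C, 7:-B, 8:-C, 9:-B, 10:-A, 11:-B, 12:-C, 13:+C, 14:+B, 15:+C, 16:-C
Rule 3 (four of five consecutive points beyond the same 1σ limit) is satisfied at point 11.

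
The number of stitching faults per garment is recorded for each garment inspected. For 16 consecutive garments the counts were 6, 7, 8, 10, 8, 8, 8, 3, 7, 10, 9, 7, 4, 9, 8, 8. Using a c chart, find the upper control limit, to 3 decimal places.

15.716

c̄ = (6 + 7 + 8 + 10 + 8 + 8 + 8 + 3 + 7 + 10 + 9 + 7 + 4 + 9 + 8 + 8) / 16 = 120 / 16 = 7.5000
UCL = c̄ + 3√c̄ = 7.5000 + 3 × √7.5000 = 7.5000 + 3 × 2.7386 = 15.7158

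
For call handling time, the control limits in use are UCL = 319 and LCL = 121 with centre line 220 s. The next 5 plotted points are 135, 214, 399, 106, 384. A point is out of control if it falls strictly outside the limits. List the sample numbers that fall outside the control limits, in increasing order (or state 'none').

Compare each point to [121, 319]: sample 3 = 399 > UCL; sample 4 = 106 < LCL; sample 5 = 384 > UCL.

3, 4, 5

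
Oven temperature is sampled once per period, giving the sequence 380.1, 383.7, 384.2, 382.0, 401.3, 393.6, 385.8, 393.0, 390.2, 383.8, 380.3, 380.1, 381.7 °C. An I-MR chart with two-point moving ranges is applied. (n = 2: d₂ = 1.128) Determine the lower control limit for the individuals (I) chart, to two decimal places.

372.22

X̄ = (380.1 + 383.7 + 384.2 + 382.0 + 401.3 + 393.6 + 385.8 + 393.0 + 390.2 + 383.8 + 380.3 + 380.1 + 381.7) / 13 = 386.1385
Moving ranges: 3.6, 0.5, 2.2, 19.3, 7.7, 7.8, 7.2, 2.8, 6.4, 3.5, 0.2, 1.6; M̄R̄ = 62.8000 / 12 = 5.2333
LCL = X̄ − 3·M̄R̄/d₂ = 386.1385 − 3 × 5.2333 / 1.128 = 372.2200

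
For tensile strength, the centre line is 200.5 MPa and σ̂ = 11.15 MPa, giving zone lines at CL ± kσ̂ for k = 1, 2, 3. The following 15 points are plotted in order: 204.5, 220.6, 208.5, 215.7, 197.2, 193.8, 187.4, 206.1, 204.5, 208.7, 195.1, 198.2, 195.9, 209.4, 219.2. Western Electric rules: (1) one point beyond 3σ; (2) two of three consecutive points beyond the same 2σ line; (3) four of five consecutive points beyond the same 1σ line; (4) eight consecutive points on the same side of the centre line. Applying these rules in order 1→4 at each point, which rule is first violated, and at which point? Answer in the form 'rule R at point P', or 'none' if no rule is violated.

Zone of each point (C = within 1σ̂, B = 1σ̂–2σ̂, A = 2σ̂–3σ̂, * = beyond 3σ̂; sign = side of CL): 1:+C, 2:+B, 3:+C, 4:+B, 5:-C, 6:-C, 7:-B, 8:+C, 9:+C, 10:+C, 11:-C, 12:-C, 13:-C, 14:+C, 15:+B
No rule fires across all 15 points.

none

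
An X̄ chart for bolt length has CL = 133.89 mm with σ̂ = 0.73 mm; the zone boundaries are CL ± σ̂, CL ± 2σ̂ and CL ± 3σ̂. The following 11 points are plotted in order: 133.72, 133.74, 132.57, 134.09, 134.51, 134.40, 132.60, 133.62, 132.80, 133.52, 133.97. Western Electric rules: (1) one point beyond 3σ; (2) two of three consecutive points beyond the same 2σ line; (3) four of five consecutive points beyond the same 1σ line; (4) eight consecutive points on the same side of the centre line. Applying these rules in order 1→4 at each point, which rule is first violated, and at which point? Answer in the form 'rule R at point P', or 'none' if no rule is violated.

none

Zone of each point (C = within 1σ̂, B = 1σ̂–2σ̂, A = 2σ̂–3σ̂, * = beyond 3σ̂; sign = side of CL): 1:-C, 2:-C, 3:-B, 4:+C, 5:+C, 6:+C, 7:-B, 8:-C, 9:-B, 10:-C, 11:+C
No rule fires across all 11 points.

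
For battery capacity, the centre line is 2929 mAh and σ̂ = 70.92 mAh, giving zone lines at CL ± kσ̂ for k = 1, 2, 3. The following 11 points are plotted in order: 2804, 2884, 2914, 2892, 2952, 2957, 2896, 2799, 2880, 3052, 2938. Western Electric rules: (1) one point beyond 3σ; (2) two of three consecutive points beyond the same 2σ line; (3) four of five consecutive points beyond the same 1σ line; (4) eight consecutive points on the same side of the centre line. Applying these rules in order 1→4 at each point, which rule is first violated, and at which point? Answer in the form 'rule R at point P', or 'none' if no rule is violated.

Zone of each point (C = within 1σ̂, B = 1σ̂–2σ̂, A = 2σ̂–3σ̂, * = beyond 3σ̂; sign = side of CL): 1:-B, 2:-C, 3:-C, 4:-C, 5:+C, 6:+C, 7:-C, 8:-B, 9:-C, 10:+B, 11:+C
No rule fires across all 11 points.

none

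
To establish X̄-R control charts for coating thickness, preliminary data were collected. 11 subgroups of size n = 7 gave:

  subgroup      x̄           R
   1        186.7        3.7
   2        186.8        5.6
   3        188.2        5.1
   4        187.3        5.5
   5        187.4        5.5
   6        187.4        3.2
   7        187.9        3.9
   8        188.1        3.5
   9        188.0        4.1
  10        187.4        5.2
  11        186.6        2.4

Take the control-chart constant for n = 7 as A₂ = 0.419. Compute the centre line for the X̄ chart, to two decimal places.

X̄̄ = (186.7 + 186.8 + 188.2 + 187.3 + 187.4 + 187.4 + 187.9 + 188.1 + 188.0 + 187.4 + 186.6) / 11 = 2061.8000 / 11 = 187.4364
CL = X̄̄ = 187.4364

187.44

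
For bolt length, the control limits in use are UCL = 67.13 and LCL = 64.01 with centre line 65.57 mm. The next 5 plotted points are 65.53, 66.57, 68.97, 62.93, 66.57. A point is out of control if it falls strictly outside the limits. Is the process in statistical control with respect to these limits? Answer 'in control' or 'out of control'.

Compare each point to [64.01, 67.13]: sample 3 = 68.97 > UCL; sample 4 = 62.93 < LCL.

out of control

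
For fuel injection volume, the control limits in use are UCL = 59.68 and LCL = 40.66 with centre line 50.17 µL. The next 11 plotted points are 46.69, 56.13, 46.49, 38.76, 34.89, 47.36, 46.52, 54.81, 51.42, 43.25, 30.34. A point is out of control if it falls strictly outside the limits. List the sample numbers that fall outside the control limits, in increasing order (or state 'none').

4, 5, 11

Compare each point to [40.66, 59.68]: sample 4 = 38.76 < LCL; sample 5 = 34.89 < LCL; sample 11 = 30.34 < LCL.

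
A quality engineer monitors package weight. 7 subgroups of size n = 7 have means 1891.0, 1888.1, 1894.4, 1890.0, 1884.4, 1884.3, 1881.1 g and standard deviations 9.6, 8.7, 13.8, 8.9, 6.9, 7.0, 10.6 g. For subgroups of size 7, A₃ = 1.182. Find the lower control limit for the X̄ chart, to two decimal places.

X̄̄ = (1891.0 + 1888.1 + 1894.4 + 1890.0 + 1884.4 + 1884.3 + 1881.1) / 7 = 1887.6143
s̄ = (9.6 + 8.7 + 13.8 + 8.9 + 6.9 + 7.0 + 10.6) / 7 = 9.3571
LCL = X̄̄ − A₃·s̄ = 1887.6143 − 1.182 × 9.3571 = 1876.5541

1876.55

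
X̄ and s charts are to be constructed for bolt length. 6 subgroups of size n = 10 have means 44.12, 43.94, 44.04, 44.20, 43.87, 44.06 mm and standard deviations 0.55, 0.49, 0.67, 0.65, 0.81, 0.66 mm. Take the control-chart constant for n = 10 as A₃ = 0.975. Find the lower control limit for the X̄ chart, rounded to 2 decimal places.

X̄̄ = (44.12 + 43.94 + 44.04 + 44.20 + 43.87 + 44.06) / 6 = 44.0383
s̄ = (0.55 + 0.49 + 0.67 + 0.65 + 0.81 + 0.66) / 6 = 0.6383
LCL = X̄̄ − A₃·s̄ = 44.0383 − 0.975 × 0.6383 = 43.4160

43.42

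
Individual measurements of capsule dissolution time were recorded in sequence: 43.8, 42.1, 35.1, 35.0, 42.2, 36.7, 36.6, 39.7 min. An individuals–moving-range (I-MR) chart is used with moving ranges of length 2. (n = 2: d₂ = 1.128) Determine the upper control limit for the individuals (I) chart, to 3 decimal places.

48.284

X̄ = (43.8 + 42.1 + 35.1 + 35.0 + 42.2 + 36.7 + 36.6 + 39.7) / 8 = 38.9000
Moving ranges: 1.7, 7.0, 0.1, 7.2, 5.5, 0.1, 3.1; M̄R̄ = 24.7000 / 7 = 3.5286
UCL = X̄ + 3·M̄R̄/d₂ = 38.9000 + 3 × 3.5286 / 1.128 = 48.2845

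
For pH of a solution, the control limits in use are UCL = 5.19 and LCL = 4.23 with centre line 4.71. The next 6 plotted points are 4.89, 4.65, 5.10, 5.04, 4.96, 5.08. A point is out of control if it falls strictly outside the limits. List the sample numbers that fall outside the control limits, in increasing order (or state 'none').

All 6 points lie within [4.23, 5.19].

none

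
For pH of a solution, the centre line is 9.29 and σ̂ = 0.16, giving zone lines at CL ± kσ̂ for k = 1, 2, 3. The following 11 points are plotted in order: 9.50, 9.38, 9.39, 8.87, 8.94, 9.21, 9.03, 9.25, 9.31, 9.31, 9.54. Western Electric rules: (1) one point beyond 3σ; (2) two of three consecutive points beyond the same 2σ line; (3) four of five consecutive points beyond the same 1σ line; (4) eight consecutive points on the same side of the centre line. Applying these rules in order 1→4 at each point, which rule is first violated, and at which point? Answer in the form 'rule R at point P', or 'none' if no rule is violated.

rule 2 at point 5

Zone of each point (C = within 1σ̂, B = 1σ̂–2σ̂, A = 2σ̂–3σ̂, * = beyond 3σ̂; sign = side of CL): 1:+B, 2:+C, 3:+C, 4:-A, 5:-A, 6:-C, 7:-B, 8:-C, 9:+C, 10:+C, 11:+B
Rule 2 (two of three consecutive points beyond the same 2σ limit) is satisfied at point 5.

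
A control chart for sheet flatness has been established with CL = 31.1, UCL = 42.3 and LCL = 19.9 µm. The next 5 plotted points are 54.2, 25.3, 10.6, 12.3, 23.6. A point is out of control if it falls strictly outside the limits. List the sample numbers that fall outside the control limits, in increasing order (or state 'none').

Compare each point to [19.9, 42.3]: sample 1 = 54.2 > UCL; sample 3 = 10.6 < LCL; sample 4 = 12.3 < LCL.

1, 3, 4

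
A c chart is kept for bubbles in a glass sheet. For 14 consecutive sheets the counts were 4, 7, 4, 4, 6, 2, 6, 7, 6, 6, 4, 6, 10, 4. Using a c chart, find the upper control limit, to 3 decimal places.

c̄ = (4 + 7 + 4 + 4 + 6 + 2 + 6 + 7 + 6 + 6 + 4 + 6 + 10 + 4) / 14 = 76 / 14 = 5.4286
UCL = c̄ + 3√c̄ = 5.4286 + 3 × √5.4286 = 5.4286 + 3 × 2.3299 = 12.4184

12.418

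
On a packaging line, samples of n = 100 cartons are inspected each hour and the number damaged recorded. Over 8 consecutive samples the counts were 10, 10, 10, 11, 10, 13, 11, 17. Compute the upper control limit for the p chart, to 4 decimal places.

p̄ = Σdᵢ / (k·n) = 92 / (8 × 100) = 0.11500
UCL = p̄ + 3·√(p̄(1−p̄)/n) = 0.11500 + 3 × √(0.11500×0.88500/100) = 0.11500 + 3 × 0.03190 = 0.21071

0.2107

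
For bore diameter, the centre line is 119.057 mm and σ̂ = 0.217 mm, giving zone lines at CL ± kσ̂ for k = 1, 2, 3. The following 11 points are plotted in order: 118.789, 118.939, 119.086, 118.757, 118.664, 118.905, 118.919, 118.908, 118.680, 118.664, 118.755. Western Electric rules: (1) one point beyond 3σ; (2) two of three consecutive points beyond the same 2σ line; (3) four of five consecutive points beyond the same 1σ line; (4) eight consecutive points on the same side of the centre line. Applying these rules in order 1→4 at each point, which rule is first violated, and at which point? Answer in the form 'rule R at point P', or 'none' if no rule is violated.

Zone of each point (C = within 1σ̂, B = 1σ̂–2σ̂, A = 2σ̂–3σ̂, * = beyond 3σ̂; sign = side of CL): 1:-B, 2:-C, 3:+C, 4:-B, 5:-B, 6:-C, 7:-C, 8:-C, 9:-B, 10:-B, 11:-B
Rule 4 (eight consecutive points on the same side of the centre line) is satisfied at point 11.

rule 4 at point 11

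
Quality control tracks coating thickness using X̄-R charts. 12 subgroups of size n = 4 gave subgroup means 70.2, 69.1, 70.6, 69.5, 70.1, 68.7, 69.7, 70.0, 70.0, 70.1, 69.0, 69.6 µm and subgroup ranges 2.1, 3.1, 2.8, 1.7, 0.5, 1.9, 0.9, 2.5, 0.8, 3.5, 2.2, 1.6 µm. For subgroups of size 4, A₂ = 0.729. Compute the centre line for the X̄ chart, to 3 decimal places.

X̄̄ = (70.2 + 69.1 + 70.6 + 69.5 + 70.1 + 68.7 + 69.7 + 70.0 + 70.0 + 70.1 + 69.0 + 69.6) / 12 = 836.6000 / 12 = 69.7167
CL = X̄̄ = 69.7167

69.717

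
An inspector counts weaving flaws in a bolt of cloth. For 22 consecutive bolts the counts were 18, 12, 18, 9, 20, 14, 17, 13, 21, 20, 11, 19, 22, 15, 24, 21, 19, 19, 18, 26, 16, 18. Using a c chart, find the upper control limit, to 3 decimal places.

30.358

c̄ = (18 + 12 + 18 + 9 + 20 + 14 + 17 + 13 + 21 + 20 + 11 + 19 + 22 + 15 + 24 + 21 + 19 + 19 + 18 + 26 + 16 + 18) / 22 = 390 / 22 = 17.7273
UCL = c̄ + 3√c̄ = 17.7273 + 3 × √17.7273 = 17.7273 + 3 × 4.2104 = 30.3584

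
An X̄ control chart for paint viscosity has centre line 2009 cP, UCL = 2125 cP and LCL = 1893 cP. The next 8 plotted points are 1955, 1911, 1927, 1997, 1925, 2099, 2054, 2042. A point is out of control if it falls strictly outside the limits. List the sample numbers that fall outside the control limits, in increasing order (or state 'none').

none

All 8 points lie within [1893, 2125].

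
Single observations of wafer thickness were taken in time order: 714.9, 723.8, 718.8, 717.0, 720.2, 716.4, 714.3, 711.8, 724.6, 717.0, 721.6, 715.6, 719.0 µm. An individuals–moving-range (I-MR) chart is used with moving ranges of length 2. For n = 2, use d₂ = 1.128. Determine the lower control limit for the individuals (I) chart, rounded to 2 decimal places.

704.40

X̄ = (714.9 + 723.8 + 718.8 + 717.0 + 720.2 + 716.4 + 714.3 + 711.8 + 724.6 + 717.0 + 721.6 + 715.6 + 719.0) / 13 = 718.0769
Moving ranges: 8.9, 5.0, 1.8, 3.2, 3.8, 2.1, 2.5, 12.8, 7.6, 4.6, 6.0, 3.4; M̄R̄ = 61.7000 / 12 = 5.1417
LCL = X̄ − 3·M̄R̄/d₂ = 718.0769 − 3 × 5.1417 / 1.128 = 704.4023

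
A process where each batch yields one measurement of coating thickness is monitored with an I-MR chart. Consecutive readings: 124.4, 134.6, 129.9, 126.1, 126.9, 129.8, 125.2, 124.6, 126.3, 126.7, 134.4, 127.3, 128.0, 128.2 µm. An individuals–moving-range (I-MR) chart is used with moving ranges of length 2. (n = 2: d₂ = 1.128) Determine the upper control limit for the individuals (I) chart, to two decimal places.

X̄ = (124.4 + 134.6 + 129.9 + 126.1 + 126.9 + 129.8 + 125.2 + 124.6 + 126.3 + 126.7 + 134.4 + 127.3 + 128.0 + 128.2) / 14 = 128.0286
Moving ranges: 10.2, 4.7, 3.8, 0.8, 2.9, 4.6, 0.6, 1.7, 0.4, 7.7, 7.1, 0.7, 0.2; M̄R̄ = 45.4000 / 13 = 3.4923
UCL = X̄ + 3·M̄R̄/d₂ = 128.0286 + 3 × 3.4923 / 1.128 = 137.3166

137.32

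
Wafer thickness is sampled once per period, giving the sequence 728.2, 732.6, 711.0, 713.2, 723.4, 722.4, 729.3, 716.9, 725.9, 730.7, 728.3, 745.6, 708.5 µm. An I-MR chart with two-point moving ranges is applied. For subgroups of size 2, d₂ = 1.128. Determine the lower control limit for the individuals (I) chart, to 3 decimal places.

695.651

X̄ = (728.2 + 732.6 + 711.0 + 713.2 + 723.4 + 722.4 + 729.3 + 716.9 + 725.9 + 730.7 + 728.3 + 745.6 + 708.5) / 13 = 724.3077
Moving ranges: 4.4, 21.6, 2.2, 10.2, 1.0, 6.9, 12.4, 9.0, 4.8, 2.4, 17.3, 37.1; M̄R̄ = 129.3000 / 12 = 10.7750
LCL = X̄ − 3·M̄R̄/d₂ = 724.3077 − 3 × 10.7750 / 1.128 = 695.6508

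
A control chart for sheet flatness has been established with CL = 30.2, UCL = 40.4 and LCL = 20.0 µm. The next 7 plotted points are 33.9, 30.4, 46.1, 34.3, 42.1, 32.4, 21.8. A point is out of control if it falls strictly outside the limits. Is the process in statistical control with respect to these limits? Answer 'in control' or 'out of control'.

out of control

Compare each point to [20.0, 40.4]: sample 3 = 46.1 > UCL; sample 5 = 42.1 > UCL.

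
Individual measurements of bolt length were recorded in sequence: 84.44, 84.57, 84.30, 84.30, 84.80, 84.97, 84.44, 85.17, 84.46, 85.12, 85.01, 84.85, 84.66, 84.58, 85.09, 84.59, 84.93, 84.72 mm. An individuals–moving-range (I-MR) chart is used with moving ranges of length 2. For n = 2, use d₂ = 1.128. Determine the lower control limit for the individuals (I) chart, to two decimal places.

X̄ = (84.44 + 84.57 + 84.30 + 84.30 + 84.80 + 84.97 + 84.44 + 85.17 + 84.46 + 85.12 + 85.01 + 84.85 + 84.66 + 84.58 + 85.09 + 84.59 + 84.93 + 84.72) / 18 = 84.7222
Moving ranges: 0.13, 0.27, 0.00, 0.50, 0.17, 0.53, 0.73, 0.71, 0.66, 0.11, 0.16, 0.19, 0.08, 0.51, 0.50, 0.34, 0.21; M̄R̄ = 5.8000 / 17 = 0.3412
LCL = X̄ − 3·M̄R̄/d₂ = 84.7222 − 3 × 0.3412 / 1.128 = 83.8148

83.81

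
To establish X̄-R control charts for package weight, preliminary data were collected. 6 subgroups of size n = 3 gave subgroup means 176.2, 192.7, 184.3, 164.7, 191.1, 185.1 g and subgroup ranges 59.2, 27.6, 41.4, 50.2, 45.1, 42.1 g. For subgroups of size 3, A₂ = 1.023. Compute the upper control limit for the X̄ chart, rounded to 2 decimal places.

227.63

X̄̄ = (176.2 + 192.7 + 184.3 + 164.7 + 191.1 + 185.1) / 6 = 1094.1000 / 6 = 182.3500
R̄ = (59.2 + 27.6 + 41.4 + 50.2 + 45.1 + 42.1) / 6 = 265.6000 / 6 = 44.2667
UCL = X̄̄ + A₂·R̄ = 182.3500 + 1.023 × 44.2667 = 227.6348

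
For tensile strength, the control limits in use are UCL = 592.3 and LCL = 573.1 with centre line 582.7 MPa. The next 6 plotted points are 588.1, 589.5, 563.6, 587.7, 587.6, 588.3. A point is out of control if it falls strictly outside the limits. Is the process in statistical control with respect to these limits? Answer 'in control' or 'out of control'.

Compare each point to [573.1, 592.3]: sample 3 = 563.6 < LCL.

out of control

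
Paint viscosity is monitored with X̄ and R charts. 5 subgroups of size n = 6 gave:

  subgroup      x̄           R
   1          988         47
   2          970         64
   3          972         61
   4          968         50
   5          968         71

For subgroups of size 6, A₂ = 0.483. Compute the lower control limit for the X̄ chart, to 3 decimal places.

X̄̄ = (988 + 970 + 972 + 968 + 968) / 5 = 4866.0000 / 5 = 973.2000
R̄ = (47 + 64 + 61 + 50 + 71) / 5 = 293.0000 / 5 = 58.6000
LCL = X̄̄ − A₂·R̄ = 973.2000 − 0.483 × 58.6000 = 944.8962

944.896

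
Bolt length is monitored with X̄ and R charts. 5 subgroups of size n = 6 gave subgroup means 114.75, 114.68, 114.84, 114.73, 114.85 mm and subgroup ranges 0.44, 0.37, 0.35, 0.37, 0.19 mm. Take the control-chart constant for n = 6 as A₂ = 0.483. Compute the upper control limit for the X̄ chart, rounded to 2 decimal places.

114.94

X̄̄ = (114.75 + 114.68 + 114.84 + 114.73 + 114.85) / 5 = 573.8500 / 5 = 114.7700
R̄ = (0.44 + 0.37 + 0.35 + 0.37 + 0.19) / 5 = 1.7200 / 5 = 0.3440
UCL = X̄̄ + A₂·R̄ = 114.7700 + 0.483 × 0.3440 = 114.9362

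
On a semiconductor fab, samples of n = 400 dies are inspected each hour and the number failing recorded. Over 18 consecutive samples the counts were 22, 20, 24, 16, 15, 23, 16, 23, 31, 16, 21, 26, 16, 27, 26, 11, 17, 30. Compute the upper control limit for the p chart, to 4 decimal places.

0.0863

p̄ = Σdᵢ / (k·n) = 380 / (18 × 400) = 0.05278
UCL = p̄ + 3·√(p̄(1−p̄)/n) = 0.05278 + 3 × √(0.05278×0.94722/400) = 0.05278 + 3 × 0.01118 = 0.08632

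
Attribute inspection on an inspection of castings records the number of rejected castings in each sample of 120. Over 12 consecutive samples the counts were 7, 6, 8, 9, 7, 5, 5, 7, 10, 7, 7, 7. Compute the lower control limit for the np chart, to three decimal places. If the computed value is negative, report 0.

p̄ = Σdᵢ / (k·n) = 85 / (12 × 120) = 0.05903
LCL = np̄ − 3·√(np̄(1−p̄)) = 7.0833 − 3 × 2.5817 = -0.6618 → 0 (negative, so LCL = 0)

0.000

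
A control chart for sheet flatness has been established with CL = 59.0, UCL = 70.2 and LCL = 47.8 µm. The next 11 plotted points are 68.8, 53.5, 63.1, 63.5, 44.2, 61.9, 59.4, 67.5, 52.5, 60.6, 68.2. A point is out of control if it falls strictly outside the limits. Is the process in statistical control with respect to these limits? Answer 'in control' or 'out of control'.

out of control

Compare each point to [47.8, 70.2]: sample 5 = 44.2 < LCL.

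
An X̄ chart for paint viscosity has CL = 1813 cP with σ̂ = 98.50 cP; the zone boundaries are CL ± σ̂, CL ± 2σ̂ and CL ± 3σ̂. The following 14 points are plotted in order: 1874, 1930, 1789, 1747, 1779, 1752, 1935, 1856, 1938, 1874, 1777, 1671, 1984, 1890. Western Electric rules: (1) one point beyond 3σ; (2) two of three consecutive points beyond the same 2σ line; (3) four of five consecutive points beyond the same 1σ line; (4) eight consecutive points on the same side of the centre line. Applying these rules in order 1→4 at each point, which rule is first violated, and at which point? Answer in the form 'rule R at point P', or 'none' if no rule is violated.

none

Zone of each point (C = within 1σ̂, B = 1σ̂–2σ̂, A = 2σ̂–3σ̂, * = beyond 3σ̂; sign = side of CL): 1:+C, 2:+B, 3:-C, 4:-C, 5:-C, 6:-C, 7:+B, 8:+C, 9:+B, 10:+C, 11:-C, 12:-B, 13:+B, 14:+C
No rule fires across all 14 points.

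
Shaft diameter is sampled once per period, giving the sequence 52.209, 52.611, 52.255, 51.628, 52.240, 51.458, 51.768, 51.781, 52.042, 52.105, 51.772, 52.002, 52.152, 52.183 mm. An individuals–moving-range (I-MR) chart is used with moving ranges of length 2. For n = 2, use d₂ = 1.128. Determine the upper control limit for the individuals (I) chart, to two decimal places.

X̄ = (52.209 + 52.611 + 52.255 + 51.628 + 52.240 + 51.458 + 51.768 + 51.781 + 52.042 + 52.105 + 51.772 + 52.002 + 52.152 + 52.183) / 14 = 52.0147
Moving ranges: 0.402, 0.356, 0.627, 0.612, 0.782, 0.310, 0.013, 0.261, 0.063, 0.333, 0.230, 0.150, 0.031; M̄R̄ = 4.1700 / 13 = 0.3208
UCL = X̄ + 3·M̄R̄/d₂ = 52.0147 + 3 × 0.3208 / 1.128 = 52.8678

52.87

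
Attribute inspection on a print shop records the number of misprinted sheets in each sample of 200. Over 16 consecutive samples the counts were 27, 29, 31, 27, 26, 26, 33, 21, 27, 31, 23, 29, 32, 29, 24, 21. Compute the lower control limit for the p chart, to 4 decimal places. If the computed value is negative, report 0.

0.0635

p̄ = Σdᵢ / (k·n) = 436 / (16 × 200) = 0.13625
LCL = p̄ − 3·√(p̄(1−p̄)/n) = 0.13625 − 3 × 0.02426 = 0.06348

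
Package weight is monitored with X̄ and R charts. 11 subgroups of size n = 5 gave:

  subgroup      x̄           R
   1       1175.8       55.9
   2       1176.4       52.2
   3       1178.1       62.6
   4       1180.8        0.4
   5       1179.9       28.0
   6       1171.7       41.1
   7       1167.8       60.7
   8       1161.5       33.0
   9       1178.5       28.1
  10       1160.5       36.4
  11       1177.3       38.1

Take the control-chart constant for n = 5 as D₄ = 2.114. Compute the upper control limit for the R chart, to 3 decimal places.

R̄ = (55.9 + 52.2 + 62.6 + 0.4 + 28.0 + 41.1 + 60.7 + 33.0 + 28.1 + 36.4 + 38.1) / 11 = 436.5000 / 11 = 39.6818
UCL_R = D₄·R̄ = 2.114 × 39.6818 = 83.8874

83.887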